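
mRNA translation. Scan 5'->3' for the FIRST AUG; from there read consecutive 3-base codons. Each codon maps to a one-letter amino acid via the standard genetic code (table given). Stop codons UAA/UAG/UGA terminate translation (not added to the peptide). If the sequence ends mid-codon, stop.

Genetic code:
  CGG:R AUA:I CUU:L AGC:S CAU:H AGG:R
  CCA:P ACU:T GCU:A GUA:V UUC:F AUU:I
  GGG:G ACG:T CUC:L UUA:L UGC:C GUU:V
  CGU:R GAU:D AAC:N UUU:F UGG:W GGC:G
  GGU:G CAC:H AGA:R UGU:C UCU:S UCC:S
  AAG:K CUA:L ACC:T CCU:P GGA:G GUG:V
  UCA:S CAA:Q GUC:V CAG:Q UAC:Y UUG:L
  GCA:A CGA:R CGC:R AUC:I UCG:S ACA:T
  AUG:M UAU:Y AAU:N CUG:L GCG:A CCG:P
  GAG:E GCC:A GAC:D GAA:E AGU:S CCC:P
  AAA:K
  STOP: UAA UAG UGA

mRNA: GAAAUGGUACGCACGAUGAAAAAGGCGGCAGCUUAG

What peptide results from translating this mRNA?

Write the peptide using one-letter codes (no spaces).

Answer: MVRTMKKAAA

Derivation:
start AUG at pos 3
pos 3: AUG -> M; peptide=M
pos 6: GUA -> V; peptide=MV
pos 9: CGC -> R; peptide=MVR
pos 12: ACG -> T; peptide=MVRT
pos 15: AUG -> M; peptide=MVRTM
pos 18: AAA -> K; peptide=MVRTMK
pos 21: AAG -> K; peptide=MVRTMKK
pos 24: GCG -> A; peptide=MVRTMKKA
pos 27: GCA -> A; peptide=MVRTMKKAA
pos 30: GCU -> A; peptide=MVRTMKKAAA
pos 33: UAG -> STOP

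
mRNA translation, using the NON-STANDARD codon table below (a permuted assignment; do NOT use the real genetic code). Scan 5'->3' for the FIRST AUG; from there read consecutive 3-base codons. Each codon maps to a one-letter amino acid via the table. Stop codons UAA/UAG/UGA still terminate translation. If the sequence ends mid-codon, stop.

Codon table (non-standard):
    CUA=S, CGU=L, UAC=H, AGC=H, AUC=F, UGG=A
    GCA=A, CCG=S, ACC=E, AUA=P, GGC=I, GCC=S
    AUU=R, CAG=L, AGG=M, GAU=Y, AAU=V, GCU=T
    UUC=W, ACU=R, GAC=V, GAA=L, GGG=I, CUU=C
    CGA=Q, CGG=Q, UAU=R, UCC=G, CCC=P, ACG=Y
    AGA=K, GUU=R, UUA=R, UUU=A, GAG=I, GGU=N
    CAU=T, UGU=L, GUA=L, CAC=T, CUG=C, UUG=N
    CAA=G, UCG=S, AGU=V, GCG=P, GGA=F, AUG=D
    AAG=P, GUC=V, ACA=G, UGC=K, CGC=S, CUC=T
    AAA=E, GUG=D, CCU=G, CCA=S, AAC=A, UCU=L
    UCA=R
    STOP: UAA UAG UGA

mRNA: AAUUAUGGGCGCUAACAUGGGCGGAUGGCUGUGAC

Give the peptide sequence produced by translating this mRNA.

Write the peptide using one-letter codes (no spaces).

Answer: DITADIFAC

Derivation:
start AUG at pos 4
pos 4: AUG -> D; peptide=D
pos 7: GGC -> I; peptide=DI
pos 10: GCU -> T; peptide=DIT
pos 13: AAC -> A; peptide=DITA
pos 16: AUG -> D; peptide=DITAD
pos 19: GGC -> I; peptide=DITADI
pos 22: GGA -> F; peptide=DITADIF
pos 25: UGG -> A; peptide=DITADIFA
pos 28: CUG -> C; peptide=DITADIFAC
pos 31: UGA -> STOP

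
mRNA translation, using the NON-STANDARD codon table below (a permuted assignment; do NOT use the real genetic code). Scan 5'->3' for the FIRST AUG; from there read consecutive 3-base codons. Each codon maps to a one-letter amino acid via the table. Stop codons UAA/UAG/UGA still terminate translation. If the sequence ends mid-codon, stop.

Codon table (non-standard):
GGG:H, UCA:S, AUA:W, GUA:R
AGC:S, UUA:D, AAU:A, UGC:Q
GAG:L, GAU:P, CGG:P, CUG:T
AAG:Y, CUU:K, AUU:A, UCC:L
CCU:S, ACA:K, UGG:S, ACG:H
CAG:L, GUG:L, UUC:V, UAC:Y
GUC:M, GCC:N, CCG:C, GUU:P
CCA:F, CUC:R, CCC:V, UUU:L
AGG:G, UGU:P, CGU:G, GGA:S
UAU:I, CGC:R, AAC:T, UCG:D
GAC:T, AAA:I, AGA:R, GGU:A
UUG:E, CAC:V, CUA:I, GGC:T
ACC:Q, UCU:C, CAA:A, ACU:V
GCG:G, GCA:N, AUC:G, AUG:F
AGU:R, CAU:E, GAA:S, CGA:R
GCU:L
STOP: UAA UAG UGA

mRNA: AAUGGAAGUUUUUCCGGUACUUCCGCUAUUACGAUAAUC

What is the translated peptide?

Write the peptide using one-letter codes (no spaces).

Answer: FSPLCRKCIDR

Derivation:
start AUG at pos 1
pos 1: AUG -> F; peptide=F
pos 4: GAA -> S; peptide=FS
pos 7: GUU -> P; peptide=FSP
pos 10: UUU -> L; peptide=FSPL
pos 13: CCG -> C; peptide=FSPLC
pos 16: GUA -> R; peptide=FSPLCR
pos 19: CUU -> K; peptide=FSPLCRK
pos 22: CCG -> C; peptide=FSPLCRKC
pos 25: CUA -> I; peptide=FSPLCRKCI
pos 28: UUA -> D; peptide=FSPLCRKCID
pos 31: CGA -> R; peptide=FSPLCRKCIDR
pos 34: UAA -> STOP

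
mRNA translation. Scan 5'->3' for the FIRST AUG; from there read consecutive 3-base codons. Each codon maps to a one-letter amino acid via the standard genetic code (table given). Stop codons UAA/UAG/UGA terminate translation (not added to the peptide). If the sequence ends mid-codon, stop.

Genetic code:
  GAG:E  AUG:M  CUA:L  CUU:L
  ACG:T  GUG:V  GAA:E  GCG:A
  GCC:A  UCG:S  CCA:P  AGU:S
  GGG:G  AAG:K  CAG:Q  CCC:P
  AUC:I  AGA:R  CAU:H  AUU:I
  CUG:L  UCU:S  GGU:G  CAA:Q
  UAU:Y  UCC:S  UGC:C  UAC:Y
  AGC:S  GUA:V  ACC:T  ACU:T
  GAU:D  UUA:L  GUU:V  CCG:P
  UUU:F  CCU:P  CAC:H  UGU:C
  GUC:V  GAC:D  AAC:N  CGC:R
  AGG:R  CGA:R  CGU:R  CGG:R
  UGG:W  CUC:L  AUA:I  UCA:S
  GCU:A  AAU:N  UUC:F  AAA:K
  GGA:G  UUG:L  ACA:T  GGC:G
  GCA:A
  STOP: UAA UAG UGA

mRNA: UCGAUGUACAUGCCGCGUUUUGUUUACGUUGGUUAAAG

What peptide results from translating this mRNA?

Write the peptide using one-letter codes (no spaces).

Answer: MYMPRFVYVG

Derivation:
start AUG at pos 3
pos 3: AUG -> M; peptide=M
pos 6: UAC -> Y; peptide=MY
pos 9: AUG -> M; peptide=MYM
pos 12: CCG -> P; peptide=MYMP
pos 15: CGU -> R; peptide=MYMPR
pos 18: UUU -> F; peptide=MYMPRF
pos 21: GUU -> V; peptide=MYMPRFV
pos 24: UAC -> Y; peptide=MYMPRFVY
pos 27: GUU -> V; peptide=MYMPRFVYV
pos 30: GGU -> G; peptide=MYMPRFVYVG
pos 33: UAA -> STOP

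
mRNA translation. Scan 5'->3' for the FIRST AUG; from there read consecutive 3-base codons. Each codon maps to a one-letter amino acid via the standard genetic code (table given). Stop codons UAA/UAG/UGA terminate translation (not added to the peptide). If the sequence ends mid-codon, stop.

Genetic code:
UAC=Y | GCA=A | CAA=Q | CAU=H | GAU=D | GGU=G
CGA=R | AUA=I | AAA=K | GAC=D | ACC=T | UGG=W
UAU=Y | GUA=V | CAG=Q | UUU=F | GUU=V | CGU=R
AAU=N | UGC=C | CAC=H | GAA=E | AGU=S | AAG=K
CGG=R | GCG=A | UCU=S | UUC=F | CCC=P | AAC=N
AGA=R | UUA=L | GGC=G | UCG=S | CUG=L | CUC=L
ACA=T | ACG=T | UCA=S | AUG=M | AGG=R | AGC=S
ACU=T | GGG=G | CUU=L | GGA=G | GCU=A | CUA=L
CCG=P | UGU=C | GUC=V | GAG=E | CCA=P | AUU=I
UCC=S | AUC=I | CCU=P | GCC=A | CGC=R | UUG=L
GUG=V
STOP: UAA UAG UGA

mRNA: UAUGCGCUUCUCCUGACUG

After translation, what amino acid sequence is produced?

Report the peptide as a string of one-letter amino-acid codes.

start AUG at pos 1
pos 1: AUG -> M; peptide=M
pos 4: CGC -> R; peptide=MR
pos 7: UUC -> F; peptide=MRF
pos 10: UCC -> S; peptide=MRFS
pos 13: UGA -> STOP

Answer: MRFS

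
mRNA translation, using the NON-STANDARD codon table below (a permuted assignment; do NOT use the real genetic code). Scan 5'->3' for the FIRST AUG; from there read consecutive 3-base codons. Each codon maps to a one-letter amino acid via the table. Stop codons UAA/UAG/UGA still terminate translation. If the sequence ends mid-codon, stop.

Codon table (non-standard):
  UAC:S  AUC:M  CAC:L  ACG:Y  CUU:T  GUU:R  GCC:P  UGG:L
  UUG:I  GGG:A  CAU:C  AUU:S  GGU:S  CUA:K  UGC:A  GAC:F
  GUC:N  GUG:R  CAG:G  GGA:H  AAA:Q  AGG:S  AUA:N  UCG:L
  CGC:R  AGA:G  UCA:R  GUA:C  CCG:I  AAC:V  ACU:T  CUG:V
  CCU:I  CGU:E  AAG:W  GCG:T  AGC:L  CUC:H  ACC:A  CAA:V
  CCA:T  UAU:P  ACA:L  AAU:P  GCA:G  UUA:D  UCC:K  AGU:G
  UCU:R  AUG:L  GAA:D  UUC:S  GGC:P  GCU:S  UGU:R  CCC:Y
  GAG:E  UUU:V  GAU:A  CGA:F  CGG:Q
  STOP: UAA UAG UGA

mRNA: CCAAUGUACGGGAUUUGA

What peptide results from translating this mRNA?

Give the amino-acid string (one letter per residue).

start AUG at pos 3
pos 3: AUG -> L; peptide=L
pos 6: UAC -> S; peptide=LS
pos 9: GGG -> A; peptide=LSA
pos 12: AUU -> S; peptide=LSAS
pos 15: UGA -> STOP

Answer: LSAS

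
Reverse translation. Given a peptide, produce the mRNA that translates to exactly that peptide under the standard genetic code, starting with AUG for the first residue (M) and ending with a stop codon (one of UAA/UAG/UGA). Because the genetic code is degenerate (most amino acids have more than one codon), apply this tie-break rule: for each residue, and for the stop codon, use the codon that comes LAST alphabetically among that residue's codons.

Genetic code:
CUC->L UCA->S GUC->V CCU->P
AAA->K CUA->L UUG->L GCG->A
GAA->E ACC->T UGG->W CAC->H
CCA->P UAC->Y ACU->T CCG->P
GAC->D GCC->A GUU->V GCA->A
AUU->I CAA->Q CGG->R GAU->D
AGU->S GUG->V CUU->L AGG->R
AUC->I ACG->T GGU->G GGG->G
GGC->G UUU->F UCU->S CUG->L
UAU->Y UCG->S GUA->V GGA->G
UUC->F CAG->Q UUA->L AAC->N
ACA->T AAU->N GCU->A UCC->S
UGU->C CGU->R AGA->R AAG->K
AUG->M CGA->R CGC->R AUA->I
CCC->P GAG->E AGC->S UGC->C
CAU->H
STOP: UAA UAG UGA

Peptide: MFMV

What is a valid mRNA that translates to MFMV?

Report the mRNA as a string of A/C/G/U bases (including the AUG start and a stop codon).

residue 1: M -> AUG (start codon)
residue 2: F codons sorted = UUC,UUU -> pick last = UUU
residue 3: M -> AUG (only codon)
residue 4: V codons sorted = GUA,GUC,GUG,GUU -> pick last = GUU
terminator: stop codons sorted = UAA,UAG,UGA -> pick last = UGA

Answer: mRNA: AUGUUUAUGGUUUGA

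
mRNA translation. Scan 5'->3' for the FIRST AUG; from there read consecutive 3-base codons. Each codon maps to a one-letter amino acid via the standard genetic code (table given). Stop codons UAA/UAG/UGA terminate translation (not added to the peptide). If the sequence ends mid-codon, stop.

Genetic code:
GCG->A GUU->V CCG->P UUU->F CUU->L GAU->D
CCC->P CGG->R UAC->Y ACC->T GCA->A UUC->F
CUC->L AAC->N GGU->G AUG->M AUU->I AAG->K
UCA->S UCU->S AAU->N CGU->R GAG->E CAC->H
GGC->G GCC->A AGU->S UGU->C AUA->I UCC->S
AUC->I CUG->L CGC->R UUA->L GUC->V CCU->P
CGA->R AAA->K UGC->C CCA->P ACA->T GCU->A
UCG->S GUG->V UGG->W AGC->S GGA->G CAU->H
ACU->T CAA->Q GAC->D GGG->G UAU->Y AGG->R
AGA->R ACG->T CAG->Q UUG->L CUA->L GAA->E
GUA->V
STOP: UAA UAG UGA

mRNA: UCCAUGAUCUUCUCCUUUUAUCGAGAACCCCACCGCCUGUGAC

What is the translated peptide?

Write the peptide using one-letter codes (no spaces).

start AUG at pos 3
pos 3: AUG -> M; peptide=M
pos 6: AUC -> I; peptide=MI
pos 9: UUC -> F; peptide=MIF
pos 12: UCC -> S; peptide=MIFS
pos 15: UUU -> F; peptide=MIFSF
pos 18: UAU -> Y; peptide=MIFSFY
pos 21: CGA -> R; peptide=MIFSFYR
pos 24: GAA -> E; peptide=MIFSFYRE
pos 27: CCC -> P; peptide=MIFSFYREP
pos 30: CAC -> H; peptide=MIFSFYREPH
pos 33: CGC -> R; peptide=MIFSFYREPHR
pos 36: CUG -> L; peptide=MIFSFYREPHRL
pos 39: UGA -> STOP

Answer: MIFSFYREPHRL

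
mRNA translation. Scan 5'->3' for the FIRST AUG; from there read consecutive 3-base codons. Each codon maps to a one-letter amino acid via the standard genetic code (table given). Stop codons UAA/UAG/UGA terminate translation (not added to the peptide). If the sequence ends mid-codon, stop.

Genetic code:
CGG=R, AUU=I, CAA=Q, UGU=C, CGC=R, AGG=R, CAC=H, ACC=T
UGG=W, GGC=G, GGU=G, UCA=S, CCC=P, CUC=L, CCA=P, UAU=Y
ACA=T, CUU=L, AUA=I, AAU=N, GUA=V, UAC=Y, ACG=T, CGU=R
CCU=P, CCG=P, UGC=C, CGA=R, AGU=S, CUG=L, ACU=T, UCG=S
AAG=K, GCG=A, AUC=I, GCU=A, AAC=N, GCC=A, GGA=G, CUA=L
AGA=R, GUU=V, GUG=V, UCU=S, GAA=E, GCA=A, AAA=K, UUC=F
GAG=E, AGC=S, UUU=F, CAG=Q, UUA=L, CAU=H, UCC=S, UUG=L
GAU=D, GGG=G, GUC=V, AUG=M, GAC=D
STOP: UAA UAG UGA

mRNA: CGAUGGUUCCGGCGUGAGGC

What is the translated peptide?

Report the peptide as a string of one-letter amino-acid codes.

Answer: MVPA

Derivation:
start AUG at pos 2
pos 2: AUG -> M; peptide=M
pos 5: GUU -> V; peptide=MV
pos 8: CCG -> P; peptide=MVP
pos 11: GCG -> A; peptide=MVPA
pos 14: UGA -> STOP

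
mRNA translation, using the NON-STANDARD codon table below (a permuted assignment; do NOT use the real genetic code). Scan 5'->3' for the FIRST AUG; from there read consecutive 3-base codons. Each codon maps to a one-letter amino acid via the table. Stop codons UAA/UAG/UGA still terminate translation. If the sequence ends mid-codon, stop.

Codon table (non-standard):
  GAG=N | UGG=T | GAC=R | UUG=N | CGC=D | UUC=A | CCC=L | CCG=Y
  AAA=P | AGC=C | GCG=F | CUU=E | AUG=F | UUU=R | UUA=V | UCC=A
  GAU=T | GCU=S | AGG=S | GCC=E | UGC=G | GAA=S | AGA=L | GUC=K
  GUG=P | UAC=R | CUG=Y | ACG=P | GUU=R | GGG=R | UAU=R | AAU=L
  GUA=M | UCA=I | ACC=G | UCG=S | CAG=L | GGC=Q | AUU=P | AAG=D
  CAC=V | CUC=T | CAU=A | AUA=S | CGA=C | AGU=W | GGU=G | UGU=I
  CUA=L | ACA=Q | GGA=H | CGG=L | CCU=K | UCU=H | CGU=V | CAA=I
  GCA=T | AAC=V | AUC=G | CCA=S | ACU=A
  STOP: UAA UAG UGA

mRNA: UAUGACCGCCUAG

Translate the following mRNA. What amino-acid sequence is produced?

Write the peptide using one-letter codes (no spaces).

Answer: FGE

Derivation:
start AUG at pos 1
pos 1: AUG -> F; peptide=F
pos 4: ACC -> G; peptide=FG
pos 7: GCC -> E; peptide=FGE
pos 10: UAG -> STOP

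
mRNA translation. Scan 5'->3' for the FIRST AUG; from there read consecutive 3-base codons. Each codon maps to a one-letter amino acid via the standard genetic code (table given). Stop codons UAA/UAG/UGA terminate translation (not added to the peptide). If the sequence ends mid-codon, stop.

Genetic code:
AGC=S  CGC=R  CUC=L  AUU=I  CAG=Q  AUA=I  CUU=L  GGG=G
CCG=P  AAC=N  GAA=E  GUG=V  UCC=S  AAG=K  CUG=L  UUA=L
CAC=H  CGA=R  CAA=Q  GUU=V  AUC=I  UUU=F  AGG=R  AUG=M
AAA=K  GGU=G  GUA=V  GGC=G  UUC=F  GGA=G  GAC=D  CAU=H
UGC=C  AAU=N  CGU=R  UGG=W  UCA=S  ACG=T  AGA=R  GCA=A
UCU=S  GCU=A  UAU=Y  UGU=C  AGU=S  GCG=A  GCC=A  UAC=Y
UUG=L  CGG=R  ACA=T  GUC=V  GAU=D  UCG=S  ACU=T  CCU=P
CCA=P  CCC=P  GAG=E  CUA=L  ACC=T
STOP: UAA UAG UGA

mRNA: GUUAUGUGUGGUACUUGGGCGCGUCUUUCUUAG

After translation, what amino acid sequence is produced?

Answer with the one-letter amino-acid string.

start AUG at pos 3
pos 3: AUG -> M; peptide=M
pos 6: UGU -> C; peptide=MC
pos 9: GGU -> G; peptide=MCG
pos 12: ACU -> T; peptide=MCGT
pos 15: UGG -> W; peptide=MCGTW
pos 18: GCG -> A; peptide=MCGTWA
pos 21: CGU -> R; peptide=MCGTWAR
pos 24: CUU -> L; peptide=MCGTWARL
pos 27: UCU -> S; peptide=MCGTWARLS
pos 30: UAG -> STOP

Answer: MCGTWARLS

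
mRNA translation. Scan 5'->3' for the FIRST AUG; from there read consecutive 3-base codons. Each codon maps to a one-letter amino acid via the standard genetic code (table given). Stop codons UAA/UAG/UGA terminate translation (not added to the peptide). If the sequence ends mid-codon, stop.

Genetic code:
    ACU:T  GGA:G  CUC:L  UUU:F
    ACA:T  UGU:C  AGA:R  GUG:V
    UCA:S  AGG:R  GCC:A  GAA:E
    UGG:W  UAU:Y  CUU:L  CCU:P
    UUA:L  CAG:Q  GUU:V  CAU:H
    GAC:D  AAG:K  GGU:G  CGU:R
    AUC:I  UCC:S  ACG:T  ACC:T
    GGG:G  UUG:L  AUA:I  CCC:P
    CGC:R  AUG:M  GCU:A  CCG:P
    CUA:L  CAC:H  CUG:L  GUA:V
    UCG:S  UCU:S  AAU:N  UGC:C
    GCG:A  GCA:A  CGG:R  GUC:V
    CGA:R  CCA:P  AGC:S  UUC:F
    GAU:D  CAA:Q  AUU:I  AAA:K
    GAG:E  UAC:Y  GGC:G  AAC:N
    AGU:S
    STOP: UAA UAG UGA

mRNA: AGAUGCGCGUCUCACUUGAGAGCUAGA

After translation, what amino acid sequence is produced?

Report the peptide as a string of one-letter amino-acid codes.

start AUG at pos 2
pos 2: AUG -> M; peptide=M
pos 5: CGC -> R; peptide=MR
pos 8: GUC -> V; peptide=MRV
pos 11: UCA -> S; peptide=MRVS
pos 14: CUU -> L; peptide=MRVSL
pos 17: GAG -> E; peptide=MRVSLE
pos 20: AGC -> S; peptide=MRVSLES
pos 23: UAG -> STOP

Answer: MRVSLES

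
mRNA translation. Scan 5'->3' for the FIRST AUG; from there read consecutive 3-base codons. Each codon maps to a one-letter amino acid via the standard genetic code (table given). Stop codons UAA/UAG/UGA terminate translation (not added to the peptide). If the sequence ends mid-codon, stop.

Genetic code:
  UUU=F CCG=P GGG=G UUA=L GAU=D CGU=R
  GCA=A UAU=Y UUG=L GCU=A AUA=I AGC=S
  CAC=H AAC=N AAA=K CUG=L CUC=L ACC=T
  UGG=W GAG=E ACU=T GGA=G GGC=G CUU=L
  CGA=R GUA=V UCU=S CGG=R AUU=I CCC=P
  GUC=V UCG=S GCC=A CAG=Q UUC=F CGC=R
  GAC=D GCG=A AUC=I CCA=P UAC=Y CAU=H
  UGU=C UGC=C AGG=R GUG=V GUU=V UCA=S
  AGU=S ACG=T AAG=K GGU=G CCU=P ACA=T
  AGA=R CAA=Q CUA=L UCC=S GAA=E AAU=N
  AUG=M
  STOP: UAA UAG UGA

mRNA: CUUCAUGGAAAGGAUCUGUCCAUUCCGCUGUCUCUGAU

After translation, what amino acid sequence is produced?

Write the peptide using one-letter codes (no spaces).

start AUG at pos 4
pos 4: AUG -> M; peptide=M
pos 7: GAA -> E; peptide=ME
pos 10: AGG -> R; peptide=MER
pos 13: AUC -> I; peptide=MERI
pos 16: UGU -> C; peptide=MERIC
pos 19: CCA -> P; peptide=MERICP
pos 22: UUC -> F; peptide=MERICPF
pos 25: CGC -> R; peptide=MERICPFR
pos 28: UGU -> C; peptide=MERICPFRC
pos 31: CUC -> L; peptide=MERICPFRCL
pos 34: UGA -> STOP

Answer: MERICPFRCL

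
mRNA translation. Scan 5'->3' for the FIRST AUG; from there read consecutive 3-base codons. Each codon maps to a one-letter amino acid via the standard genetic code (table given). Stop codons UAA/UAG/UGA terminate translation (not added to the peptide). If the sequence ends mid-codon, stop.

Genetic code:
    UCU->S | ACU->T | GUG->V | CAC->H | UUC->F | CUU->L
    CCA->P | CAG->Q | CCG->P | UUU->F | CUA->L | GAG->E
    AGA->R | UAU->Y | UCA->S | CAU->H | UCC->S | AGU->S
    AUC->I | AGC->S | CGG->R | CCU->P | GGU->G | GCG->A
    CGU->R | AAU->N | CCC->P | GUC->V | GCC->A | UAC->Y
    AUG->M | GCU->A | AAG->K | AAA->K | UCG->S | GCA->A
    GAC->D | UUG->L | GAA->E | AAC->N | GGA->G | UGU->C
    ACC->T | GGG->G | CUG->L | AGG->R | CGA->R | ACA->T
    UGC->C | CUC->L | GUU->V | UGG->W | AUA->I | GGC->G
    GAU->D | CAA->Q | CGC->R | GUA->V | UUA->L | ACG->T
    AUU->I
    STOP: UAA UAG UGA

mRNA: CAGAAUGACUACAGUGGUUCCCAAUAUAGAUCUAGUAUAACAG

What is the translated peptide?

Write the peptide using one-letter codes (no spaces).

start AUG at pos 4
pos 4: AUG -> M; peptide=M
pos 7: ACU -> T; peptide=MT
pos 10: ACA -> T; peptide=MTT
pos 13: GUG -> V; peptide=MTTV
pos 16: GUU -> V; peptide=MTTVV
pos 19: CCC -> P; peptide=MTTVVP
pos 22: AAU -> N; peptide=MTTVVPN
pos 25: AUA -> I; peptide=MTTVVPNI
pos 28: GAU -> D; peptide=MTTVVPNID
pos 31: CUA -> L; peptide=MTTVVPNIDL
pos 34: GUA -> V; peptide=MTTVVPNIDLV
pos 37: UAA -> STOP

Answer: MTTVVPNIDLV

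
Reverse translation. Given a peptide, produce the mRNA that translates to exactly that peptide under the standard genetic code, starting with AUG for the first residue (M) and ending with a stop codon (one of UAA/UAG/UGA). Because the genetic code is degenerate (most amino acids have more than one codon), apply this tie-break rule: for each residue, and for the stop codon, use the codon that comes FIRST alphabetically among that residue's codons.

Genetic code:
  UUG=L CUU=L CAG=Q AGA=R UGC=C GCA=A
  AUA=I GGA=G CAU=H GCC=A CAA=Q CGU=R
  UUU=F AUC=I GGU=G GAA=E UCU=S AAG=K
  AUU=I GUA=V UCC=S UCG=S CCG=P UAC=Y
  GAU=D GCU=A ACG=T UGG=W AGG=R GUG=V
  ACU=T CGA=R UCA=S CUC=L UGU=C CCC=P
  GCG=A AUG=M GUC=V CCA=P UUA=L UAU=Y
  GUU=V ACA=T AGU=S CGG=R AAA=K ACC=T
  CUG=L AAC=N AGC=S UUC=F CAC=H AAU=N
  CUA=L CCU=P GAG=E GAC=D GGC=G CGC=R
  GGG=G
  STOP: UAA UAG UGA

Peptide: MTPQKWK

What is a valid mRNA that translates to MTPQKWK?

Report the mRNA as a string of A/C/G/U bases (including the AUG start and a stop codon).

Answer: mRNA: AUGACACCACAAAAAUGGAAAUAA

Derivation:
residue 1: M -> AUG (start codon)
residue 2: T codons sorted = ACA,ACC,ACG,ACU -> pick first = ACA
residue 3: P codons sorted = CCA,CCC,CCG,CCU -> pick first = CCA
residue 4: Q codons sorted = CAA,CAG -> pick first = CAA
residue 5: K codons sorted = AAA,AAG -> pick first = AAA
residue 6: W -> UGG (only codon)
residue 7: K codons sorted = AAA,AAG -> pick first = AAA
terminator: stop codons sorted = UAA,UAG,UGA -> pick first = UAA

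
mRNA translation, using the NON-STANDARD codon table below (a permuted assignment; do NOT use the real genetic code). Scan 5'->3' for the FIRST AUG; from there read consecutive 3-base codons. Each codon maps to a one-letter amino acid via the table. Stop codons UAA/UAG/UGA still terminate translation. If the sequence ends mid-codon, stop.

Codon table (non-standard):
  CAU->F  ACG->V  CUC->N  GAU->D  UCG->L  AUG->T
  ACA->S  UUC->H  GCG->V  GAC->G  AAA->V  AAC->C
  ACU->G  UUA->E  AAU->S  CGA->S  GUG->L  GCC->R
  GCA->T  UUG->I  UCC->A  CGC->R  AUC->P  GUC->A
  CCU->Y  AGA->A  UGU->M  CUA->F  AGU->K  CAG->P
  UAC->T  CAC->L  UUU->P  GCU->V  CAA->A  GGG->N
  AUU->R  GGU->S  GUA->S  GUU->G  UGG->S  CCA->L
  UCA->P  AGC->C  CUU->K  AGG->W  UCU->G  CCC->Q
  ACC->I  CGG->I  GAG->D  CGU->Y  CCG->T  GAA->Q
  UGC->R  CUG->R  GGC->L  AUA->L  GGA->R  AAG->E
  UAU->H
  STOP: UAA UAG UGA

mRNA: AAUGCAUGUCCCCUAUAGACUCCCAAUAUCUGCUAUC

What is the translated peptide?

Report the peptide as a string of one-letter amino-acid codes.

start AUG at pos 1
pos 1: AUG -> T; peptide=T
pos 4: CAU -> F; peptide=TF
pos 7: GUC -> A; peptide=TFA
pos 10: CCC -> Q; peptide=TFAQ
pos 13: UAU -> H; peptide=TFAQH
pos 16: AGA -> A; peptide=TFAQHA
pos 19: CUC -> N; peptide=TFAQHAN
pos 22: CCA -> L; peptide=TFAQHANL
pos 25: AUA -> L; peptide=TFAQHANLL
pos 28: UCU -> G; peptide=TFAQHANLLG
pos 31: GCU -> V; peptide=TFAQHANLLGV
pos 34: AUC -> P; peptide=TFAQHANLLGVP
pos 37: only 0 nt remain (<3), stop (end of mRNA)

Answer: TFAQHANLLGVP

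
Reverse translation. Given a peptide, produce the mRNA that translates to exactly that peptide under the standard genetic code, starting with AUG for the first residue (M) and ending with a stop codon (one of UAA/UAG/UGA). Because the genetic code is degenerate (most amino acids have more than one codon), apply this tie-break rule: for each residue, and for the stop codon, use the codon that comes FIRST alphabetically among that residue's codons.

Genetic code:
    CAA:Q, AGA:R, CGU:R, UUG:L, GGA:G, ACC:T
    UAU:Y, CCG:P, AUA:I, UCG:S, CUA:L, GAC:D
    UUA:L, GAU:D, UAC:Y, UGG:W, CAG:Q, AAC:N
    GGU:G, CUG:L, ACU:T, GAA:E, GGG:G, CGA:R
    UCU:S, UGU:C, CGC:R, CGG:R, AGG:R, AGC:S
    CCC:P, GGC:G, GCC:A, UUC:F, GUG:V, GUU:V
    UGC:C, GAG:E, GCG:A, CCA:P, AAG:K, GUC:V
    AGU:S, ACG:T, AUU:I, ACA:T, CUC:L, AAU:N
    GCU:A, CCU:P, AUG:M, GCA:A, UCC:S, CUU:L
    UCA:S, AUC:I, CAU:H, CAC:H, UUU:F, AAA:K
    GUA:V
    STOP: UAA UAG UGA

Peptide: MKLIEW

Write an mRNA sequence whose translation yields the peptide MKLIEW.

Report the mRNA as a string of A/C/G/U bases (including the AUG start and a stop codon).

Answer: mRNA: AUGAAACUAAUAGAAUGGUAA

Derivation:
residue 1: M -> AUG (start codon)
residue 2: K codons sorted = AAA,AAG -> pick first = AAA
residue 3: L codons sorted = CUA,CUC,CUG,CUU,UUA,UUG -> pick first = CUA
residue 4: I codons sorted = AUA,AUC,AUU -> pick first = AUA
residue 5: E codons sorted = GAA,GAG -> pick first = GAA
residue 6: W -> UGG (only codon)
terminator: stop codons sorted = UAA,UAG,UGA -> pick first = UAA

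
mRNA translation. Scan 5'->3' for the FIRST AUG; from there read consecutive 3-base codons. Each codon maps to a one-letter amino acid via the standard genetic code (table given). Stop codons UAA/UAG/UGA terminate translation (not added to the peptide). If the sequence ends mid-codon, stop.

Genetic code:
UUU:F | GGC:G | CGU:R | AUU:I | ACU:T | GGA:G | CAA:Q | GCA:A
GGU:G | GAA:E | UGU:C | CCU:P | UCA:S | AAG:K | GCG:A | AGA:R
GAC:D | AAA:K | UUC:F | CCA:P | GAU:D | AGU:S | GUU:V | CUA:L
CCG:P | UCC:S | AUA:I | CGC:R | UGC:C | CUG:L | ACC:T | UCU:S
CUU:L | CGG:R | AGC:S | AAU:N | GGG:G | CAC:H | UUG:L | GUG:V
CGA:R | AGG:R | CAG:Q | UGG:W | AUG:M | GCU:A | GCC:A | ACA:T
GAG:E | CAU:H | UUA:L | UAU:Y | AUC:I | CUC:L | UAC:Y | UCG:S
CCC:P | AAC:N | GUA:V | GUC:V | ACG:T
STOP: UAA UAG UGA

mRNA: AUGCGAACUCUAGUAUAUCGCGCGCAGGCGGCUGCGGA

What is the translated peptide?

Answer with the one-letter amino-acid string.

start AUG at pos 0
pos 0: AUG -> M; peptide=M
pos 3: CGA -> R; peptide=MR
pos 6: ACU -> T; peptide=MRT
pos 9: CUA -> L; peptide=MRTL
pos 12: GUA -> V; peptide=MRTLV
pos 15: UAU -> Y; peptide=MRTLVY
pos 18: CGC -> R; peptide=MRTLVYR
pos 21: GCG -> A; peptide=MRTLVYRA
pos 24: CAG -> Q; peptide=MRTLVYRAQ
pos 27: GCG -> A; peptide=MRTLVYRAQA
pos 30: GCU -> A; peptide=MRTLVYRAQAA
pos 33: GCG -> A; peptide=MRTLVYRAQAAA
pos 36: only 2 nt remain (<3), stop (end of mRNA)

Answer: MRTLVYRAQAAA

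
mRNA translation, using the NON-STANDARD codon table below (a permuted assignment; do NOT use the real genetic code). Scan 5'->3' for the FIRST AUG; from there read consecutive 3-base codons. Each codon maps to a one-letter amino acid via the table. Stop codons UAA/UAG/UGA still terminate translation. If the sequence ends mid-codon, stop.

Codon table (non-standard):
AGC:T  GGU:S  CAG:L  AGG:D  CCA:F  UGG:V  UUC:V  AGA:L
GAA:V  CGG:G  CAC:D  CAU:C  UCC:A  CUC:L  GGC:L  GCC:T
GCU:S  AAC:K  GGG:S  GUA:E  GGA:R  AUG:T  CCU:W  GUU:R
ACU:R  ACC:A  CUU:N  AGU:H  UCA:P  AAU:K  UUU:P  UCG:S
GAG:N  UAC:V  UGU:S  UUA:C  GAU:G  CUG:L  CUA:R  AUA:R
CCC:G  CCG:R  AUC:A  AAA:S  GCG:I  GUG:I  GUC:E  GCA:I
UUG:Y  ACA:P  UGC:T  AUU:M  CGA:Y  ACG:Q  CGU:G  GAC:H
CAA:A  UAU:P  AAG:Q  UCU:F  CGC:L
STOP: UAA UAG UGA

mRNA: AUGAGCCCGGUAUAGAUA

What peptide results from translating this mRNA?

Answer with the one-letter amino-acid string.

Answer: TTRE

Derivation:
start AUG at pos 0
pos 0: AUG -> T; peptide=T
pos 3: AGC -> T; peptide=TT
pos 6: CCG -> R; peptide=TTR
pos 9: GUA -> E; peptide=TTRE
pos 12: UAG -> STOP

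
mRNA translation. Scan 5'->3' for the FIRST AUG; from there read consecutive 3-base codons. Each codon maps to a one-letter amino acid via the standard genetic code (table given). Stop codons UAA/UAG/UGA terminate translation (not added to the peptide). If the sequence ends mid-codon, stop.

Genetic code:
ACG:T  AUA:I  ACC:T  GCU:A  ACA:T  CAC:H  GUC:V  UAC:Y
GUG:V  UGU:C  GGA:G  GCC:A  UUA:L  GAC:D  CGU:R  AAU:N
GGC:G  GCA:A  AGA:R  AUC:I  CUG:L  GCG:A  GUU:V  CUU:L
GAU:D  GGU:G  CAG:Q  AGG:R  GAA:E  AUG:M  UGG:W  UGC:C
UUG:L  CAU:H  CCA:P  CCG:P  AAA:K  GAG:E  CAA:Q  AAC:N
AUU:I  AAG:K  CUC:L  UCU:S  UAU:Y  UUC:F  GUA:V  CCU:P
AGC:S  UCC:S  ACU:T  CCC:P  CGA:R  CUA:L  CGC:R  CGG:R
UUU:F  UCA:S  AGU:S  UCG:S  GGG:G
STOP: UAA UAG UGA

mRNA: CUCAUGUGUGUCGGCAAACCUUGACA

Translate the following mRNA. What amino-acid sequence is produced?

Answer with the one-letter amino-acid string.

start AUG at pos 3
pos 3: AUG -> M; peptide=M
pos 6: UGU -> C; peptide=MC
pos 9: GUC -> V; peptide=MCV
pos 12: GGC -> G; peptide=MCVG
pos 15: AAA -> K; peptide=MCVGK
pos 18: CCU -> P; peptide=MCVGKP
pos 21: UGA -> STOP

Answer: MCVGKP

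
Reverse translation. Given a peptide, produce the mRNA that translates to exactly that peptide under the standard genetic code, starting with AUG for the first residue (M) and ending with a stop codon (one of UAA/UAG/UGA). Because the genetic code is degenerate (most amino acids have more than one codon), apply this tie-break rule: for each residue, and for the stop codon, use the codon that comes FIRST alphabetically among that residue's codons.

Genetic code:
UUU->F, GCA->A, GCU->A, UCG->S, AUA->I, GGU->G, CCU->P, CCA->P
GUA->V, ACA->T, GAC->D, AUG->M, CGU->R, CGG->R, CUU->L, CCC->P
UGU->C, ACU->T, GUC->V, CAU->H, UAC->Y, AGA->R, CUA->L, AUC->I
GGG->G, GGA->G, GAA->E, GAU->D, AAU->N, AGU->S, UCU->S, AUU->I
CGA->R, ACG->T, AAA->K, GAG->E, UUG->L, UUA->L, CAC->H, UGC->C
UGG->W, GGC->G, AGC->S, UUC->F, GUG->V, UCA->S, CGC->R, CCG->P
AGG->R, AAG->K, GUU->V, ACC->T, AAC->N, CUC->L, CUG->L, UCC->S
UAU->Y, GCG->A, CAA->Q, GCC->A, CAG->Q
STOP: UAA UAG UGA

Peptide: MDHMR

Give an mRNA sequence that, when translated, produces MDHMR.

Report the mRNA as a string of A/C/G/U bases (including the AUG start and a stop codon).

Answer: mRNA: AUGGACCACAUGAGAUAA

Derivation:
residue 1: M -> AUG (start codon)
residue 2: D codons sorted = GAC,GAU -> pick first = GAC
residue 3: H codons sorted = CAC,CAU -> pick first = CAC
residue 4: M -> AUG (only codon)
residue 5: R codons sorted = AGA,AGG,CGA,CGC,CGG,CGU -> pick first = AGA
terminator: stop codons sorted = UAA,UAG,UGA -> pick first = UAA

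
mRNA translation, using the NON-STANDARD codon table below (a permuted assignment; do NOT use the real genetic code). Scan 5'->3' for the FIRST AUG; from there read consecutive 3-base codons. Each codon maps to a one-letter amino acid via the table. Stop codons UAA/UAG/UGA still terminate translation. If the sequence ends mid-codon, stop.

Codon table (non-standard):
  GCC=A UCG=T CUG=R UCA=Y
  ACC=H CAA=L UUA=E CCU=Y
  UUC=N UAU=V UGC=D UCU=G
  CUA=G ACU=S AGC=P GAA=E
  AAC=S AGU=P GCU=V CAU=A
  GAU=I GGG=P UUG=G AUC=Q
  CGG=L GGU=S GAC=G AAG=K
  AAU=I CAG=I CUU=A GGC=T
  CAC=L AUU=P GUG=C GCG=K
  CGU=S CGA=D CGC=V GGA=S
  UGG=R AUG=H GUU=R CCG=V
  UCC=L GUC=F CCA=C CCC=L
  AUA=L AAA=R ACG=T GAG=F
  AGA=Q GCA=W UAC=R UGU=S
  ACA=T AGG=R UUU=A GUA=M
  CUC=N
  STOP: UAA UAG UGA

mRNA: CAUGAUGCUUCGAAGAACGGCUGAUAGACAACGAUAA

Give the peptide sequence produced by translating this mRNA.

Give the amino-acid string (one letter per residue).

start AUG at pos 1
pos 1: AUG -> H; peptide=H
pos 4: AUG -> H; peptide=HH
pos 7: CUU -> A; peptide=HHA
pos 10: CGA -> D; peptide=HHAD
pos 13: AGA -> Q; peptide=HHADQ
pos 16: ACG -> T; peptide=HHADQT
pos 19: GCU -> V; peptide=HHADQTV
pos 22: GAU -> I; peptide=HHADQTVI
pos 25: AGA -> Q; peptide=HHADQTVIQ
pos 28: CAA -> L; peptide=HHADQTVIQL
pos 31: CGA -> D; peptide=HHADQTVIQLD
pos 34: UAA -> STOP

Answer: HHADQTVIQLD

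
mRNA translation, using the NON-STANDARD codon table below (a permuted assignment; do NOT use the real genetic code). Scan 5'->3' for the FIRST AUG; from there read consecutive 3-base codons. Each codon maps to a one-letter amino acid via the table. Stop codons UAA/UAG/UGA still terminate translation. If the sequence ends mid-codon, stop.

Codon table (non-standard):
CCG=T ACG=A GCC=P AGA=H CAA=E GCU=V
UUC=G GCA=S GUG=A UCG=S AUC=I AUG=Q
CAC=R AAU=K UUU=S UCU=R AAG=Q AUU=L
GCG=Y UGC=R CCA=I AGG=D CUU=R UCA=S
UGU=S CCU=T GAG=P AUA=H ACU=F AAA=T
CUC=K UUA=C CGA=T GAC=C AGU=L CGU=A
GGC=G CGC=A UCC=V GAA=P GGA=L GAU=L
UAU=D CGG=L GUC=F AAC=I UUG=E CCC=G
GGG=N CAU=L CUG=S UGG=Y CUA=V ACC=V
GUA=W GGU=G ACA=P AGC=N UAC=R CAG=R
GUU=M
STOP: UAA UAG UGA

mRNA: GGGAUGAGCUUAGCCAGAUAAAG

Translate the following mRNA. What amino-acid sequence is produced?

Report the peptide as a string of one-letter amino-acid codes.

Answer: QNCPH

Derivation:
start AUG at pos 3
pos 3: AUG -> Q; peptide=Q
pos 6: AGC -> N; peptide=QN
pos 9: UUA -> C; peptide=QNC
pos 12: GCC -> P; peptide=QNCP
pos 15: AGA -> H; peptide=QNCPH
pos 18: UAA -> STOP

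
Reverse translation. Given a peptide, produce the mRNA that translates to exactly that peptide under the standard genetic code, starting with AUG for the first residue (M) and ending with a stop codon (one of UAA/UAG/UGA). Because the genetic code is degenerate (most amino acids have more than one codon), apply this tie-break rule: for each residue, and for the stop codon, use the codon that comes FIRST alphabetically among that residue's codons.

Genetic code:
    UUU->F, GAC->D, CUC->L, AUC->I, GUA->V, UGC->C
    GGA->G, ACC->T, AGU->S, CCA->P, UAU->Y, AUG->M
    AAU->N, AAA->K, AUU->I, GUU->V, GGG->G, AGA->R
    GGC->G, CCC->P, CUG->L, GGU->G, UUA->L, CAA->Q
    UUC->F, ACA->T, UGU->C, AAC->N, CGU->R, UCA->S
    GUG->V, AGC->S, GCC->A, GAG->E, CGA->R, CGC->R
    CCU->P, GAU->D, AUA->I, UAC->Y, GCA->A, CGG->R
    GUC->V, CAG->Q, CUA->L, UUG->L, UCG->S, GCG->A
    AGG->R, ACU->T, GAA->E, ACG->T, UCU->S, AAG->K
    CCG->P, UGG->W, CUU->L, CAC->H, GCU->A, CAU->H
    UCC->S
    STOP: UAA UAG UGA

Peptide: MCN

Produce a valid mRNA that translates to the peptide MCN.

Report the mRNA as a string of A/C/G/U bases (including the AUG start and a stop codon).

Answer: mRNA: AUGUGCAACUAA

Derivation:
residue 1: M -> AUG (start codon)
residue 2: C codons sorted = UGC,UGU -> pick first = UGC
residue 3: N codons sorted = AAC,AAU -> pick first = AAC
terminator: stop codons sorted = UAA,UAG,UGA -> pick first = UAA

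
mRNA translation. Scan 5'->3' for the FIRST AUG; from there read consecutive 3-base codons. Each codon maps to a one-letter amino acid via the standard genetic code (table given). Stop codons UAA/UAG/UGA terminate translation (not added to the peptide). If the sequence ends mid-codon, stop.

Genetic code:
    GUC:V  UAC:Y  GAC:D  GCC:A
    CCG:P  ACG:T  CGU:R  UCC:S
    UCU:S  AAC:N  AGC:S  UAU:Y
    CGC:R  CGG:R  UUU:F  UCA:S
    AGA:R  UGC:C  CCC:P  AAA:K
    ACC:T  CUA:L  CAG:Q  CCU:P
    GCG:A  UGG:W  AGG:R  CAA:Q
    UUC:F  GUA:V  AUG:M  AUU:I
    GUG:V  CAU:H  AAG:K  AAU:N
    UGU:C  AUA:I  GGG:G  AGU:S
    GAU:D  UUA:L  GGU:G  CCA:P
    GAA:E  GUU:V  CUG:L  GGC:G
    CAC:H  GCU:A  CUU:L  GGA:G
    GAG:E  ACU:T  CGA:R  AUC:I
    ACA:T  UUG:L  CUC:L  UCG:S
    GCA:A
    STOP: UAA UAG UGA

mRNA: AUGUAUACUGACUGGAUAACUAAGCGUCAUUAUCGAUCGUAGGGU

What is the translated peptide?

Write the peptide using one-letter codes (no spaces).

start AUG at pos 0
pos 0: AUG -> M; peptide=M
pos 3: UAU -> Y; peptide=MY
pos 6: ACU -> T; peptide=MYT
pos 9: GAC -> D; peptide=MYTD
pos 12: UGG -> W; peptide=MYTDW
pos 15: AUA -> I; peptide=MYTDWI
pos 18: ACU -> T; peptide=MYTDWIT
pos 21: AAG -> K; peptide=MYTDWITK
pos 24: CGU -> R; peptide=MYTDWITKR
pos 27: CAU -> H; peptide=MYTDWITKRH
pos 30: UAU -> Y; peptide=MYTDWITKRHY
pos 33: CGA -> R; peptide=MYTDWITKRHYR
pos 36: UCG -> S; peptide=MYTDWITKRHYRS
pos 39: UAG -> STOP

Answer: MYTDWITKRHYRS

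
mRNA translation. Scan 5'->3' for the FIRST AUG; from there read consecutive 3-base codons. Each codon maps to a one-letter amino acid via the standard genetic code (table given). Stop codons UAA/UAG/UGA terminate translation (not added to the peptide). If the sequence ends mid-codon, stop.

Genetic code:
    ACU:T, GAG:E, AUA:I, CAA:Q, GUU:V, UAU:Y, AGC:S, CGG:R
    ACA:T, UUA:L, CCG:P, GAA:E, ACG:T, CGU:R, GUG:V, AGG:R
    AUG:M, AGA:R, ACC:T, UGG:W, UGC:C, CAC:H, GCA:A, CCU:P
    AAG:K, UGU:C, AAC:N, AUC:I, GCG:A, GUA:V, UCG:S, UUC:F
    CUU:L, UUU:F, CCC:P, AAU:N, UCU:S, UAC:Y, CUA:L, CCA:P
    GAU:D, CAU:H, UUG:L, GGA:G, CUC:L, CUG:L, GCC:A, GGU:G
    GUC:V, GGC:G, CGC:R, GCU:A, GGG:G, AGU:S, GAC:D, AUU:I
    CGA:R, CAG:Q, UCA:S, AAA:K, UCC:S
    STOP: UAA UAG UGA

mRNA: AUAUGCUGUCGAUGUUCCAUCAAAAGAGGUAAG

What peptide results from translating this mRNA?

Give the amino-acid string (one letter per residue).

Answer: MLSMFHQKR

Derivation:
start AUG at pos 2
pos 2: AUG -> M; peptide=M
pos 5: CUG -> L; peptide=ML
pos 8: UCG -> S; peptide=MLS
pos 11: AUG -> M; peptide=MLSM
pos 14: UUC -> F; peptide=MLSMF
pos 17: CAU -> H; peptide=MLSMFH
pos 20: CAA -> Q; peptide=MLSMFHQ
pos 23: AAG -> K; peptide=MLSMFHQK
pos 26: AGG -> R; peptide=MLSMFHQKR
pos 29: UAA -> STOP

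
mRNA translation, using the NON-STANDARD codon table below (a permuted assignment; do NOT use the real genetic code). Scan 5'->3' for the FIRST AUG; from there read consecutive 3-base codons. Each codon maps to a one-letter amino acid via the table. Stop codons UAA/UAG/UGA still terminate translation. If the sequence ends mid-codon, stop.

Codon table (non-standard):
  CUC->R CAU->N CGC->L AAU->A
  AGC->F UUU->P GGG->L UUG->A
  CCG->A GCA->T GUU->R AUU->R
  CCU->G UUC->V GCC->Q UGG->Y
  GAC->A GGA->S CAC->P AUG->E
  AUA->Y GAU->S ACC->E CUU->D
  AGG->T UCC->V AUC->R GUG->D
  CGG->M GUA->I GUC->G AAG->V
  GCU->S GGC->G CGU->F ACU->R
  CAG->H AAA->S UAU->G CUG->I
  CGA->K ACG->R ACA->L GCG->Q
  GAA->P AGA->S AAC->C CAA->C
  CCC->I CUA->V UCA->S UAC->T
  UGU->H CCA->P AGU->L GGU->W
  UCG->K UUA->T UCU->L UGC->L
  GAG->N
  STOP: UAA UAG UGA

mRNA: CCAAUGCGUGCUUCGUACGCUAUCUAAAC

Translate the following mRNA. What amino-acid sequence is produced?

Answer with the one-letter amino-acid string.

start AUG at pos 3
pos 3: AUG -> E; peptide=E
pos 6: CGU -> F; peptide=EF
pos 9: GCU -> S; peptide=EFS
pos 12: UCG -> K; peptide=EFSK
pos 15: UAC -> T; peptide=EFSKT
pos 18: GCU -> S; peptide=EFSKTS
pos 21: AUC -> R; peptide=EFSKTSR
pos 24: UAA -> STOP

Answer: EFSKTSR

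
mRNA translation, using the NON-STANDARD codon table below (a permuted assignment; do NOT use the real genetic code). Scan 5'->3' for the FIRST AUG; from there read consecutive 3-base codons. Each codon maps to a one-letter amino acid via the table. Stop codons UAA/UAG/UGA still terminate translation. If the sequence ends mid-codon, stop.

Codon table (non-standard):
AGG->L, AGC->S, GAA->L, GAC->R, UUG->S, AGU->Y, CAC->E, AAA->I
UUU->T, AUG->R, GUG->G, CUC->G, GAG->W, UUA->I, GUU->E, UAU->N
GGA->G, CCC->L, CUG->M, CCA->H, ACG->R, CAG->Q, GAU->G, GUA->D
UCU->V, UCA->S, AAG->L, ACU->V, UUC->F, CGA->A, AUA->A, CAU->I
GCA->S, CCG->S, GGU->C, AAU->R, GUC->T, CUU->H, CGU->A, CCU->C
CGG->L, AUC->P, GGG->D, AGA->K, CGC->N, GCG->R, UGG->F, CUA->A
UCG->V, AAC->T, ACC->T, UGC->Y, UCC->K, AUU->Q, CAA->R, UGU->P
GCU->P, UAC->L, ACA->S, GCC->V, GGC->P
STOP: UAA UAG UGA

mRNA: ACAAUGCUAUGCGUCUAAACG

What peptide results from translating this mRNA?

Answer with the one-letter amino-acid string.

Answer: RAYT

Derivation:
start AUG at pos 3
pos 3: AUG -> R; peptide=R
pos 6: CUA -> A; peptide=RA
pos 9: UGC -> Y; peptide=RAY
pos 12: GUC -> T; peptide=RAYT
pos 15: UAA -> STOP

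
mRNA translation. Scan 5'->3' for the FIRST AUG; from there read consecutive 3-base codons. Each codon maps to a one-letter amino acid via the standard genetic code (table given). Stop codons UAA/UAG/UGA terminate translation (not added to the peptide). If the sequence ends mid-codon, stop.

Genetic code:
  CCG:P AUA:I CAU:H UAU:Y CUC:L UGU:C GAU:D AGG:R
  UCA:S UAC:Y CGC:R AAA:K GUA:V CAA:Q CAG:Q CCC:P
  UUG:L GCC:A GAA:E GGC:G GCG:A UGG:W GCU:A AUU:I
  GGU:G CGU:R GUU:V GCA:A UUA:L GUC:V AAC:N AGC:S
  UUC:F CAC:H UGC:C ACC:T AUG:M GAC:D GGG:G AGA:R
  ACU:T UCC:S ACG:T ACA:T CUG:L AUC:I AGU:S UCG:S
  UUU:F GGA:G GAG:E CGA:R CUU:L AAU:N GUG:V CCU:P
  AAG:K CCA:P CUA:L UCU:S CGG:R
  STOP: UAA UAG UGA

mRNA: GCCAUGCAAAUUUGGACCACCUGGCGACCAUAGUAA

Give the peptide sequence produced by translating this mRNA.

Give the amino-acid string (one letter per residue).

start AUG at pos 3
pos 3: AUG -> M; peptide=M
pos 6: CAA -> Q; peptide=MQ
pos 9: AUU -> I; peptide=MQI
pos 12: UGG -> W; peptide=MQIW
pos 15: ACC -> T; peptide=MQIWT
pos 18: ACC -> T; peptide=MQIWTT
pos 21: UGG -> W; peptide=MQIWTTW
pos 24: CGA -> R; peptide=MQIWTTWR
pos 27: CCA -> P; peptide=MQIWTTWRP
pos 30: UAG -> STOP

Answer: MQIWTTWRP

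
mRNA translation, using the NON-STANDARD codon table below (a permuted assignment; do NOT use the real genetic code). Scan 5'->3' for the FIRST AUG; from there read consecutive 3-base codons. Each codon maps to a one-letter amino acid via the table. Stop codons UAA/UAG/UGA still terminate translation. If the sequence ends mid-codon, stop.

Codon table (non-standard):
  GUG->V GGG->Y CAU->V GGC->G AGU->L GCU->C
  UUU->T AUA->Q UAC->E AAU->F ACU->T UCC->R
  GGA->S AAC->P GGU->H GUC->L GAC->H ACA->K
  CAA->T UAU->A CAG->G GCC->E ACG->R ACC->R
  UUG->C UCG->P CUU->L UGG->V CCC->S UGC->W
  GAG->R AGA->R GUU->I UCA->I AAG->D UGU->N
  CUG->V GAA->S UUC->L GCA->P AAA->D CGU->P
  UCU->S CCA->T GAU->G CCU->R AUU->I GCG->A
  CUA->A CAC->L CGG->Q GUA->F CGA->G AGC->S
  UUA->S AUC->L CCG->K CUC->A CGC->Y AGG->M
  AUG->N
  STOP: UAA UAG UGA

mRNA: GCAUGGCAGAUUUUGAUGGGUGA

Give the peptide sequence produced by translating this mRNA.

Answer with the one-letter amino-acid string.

Answer: NPGTGY

Derivation:
start AUG at pos 2
pos 2: AUG -> N; peptide=N
pos 5: GCA -> P; peptide=NP
pos 8: GAU -> G; peptide=NPG
pos 11: UUU -> T; peptide=NPGT
pos 14: GAU -> G; peptide=NPGTG
pos 17: GGG -> Y; peptide=NPGTGY
pos 20: UGA -> STOP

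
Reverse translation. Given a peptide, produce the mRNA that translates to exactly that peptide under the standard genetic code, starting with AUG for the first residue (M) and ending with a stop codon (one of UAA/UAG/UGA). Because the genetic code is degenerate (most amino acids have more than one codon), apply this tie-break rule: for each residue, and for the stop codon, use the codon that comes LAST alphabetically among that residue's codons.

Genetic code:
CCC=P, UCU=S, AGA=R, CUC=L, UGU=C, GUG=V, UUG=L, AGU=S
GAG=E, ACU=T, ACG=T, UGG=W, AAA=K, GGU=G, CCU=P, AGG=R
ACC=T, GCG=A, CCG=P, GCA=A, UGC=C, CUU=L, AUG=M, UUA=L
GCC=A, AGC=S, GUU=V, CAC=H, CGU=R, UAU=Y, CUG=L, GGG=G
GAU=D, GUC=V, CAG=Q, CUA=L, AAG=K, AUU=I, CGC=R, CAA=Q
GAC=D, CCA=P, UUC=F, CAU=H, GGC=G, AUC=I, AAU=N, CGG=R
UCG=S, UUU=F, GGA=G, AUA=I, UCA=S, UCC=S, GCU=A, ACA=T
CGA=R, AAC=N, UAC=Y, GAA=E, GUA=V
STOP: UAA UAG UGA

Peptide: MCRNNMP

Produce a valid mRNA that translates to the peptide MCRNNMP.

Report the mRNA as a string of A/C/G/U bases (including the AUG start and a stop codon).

residue 1: M -> AUG (start codon)
residue 2: C codons sorted = UGC,UGU -> pick last = UGU
residue 3: R codons sorted = AGA,AGG,CGA,CGC,CGG,CGU -> pick last = CGU
residue 4: N codons sorted = AAC,AAU -> pick last = AAU
residue 5: N codons sorted = AAC,AAU -> pick last = AAU
residue 6: M -> AUG (only codon)
residue 7: P codons sorted = CCA,CCC,CCG,CCU -> pick last = CCU
terminator: stop codons sorted = UAA,UAG,UGA -> pick last = UGA

Answer: mRNA: AUGUGUCGUAAUAAUAUGCCUUGA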